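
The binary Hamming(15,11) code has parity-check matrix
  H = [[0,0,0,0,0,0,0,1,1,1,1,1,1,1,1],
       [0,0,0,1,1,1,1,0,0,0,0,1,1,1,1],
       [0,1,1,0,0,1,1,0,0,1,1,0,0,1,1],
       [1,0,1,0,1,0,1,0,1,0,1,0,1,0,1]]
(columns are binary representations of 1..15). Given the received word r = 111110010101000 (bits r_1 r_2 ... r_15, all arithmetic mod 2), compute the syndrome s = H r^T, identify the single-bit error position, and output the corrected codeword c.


s = (1, 1, 1, 1)^T, error position = 15, corrected codeword c = 111110010101001

Compute s = H r^T mod 2 one row at a time:
  s_1 = 1 + 0 + 1 + 0 + 1 + 0 + 0 + 0 = 3 ≡ 1 (mod 2).
  s_2 = 1 + 1 + 0 + 0 + 1 + 0 + 0 + 0 = 3 ≡ 1 (mod 2).
  s_3 = 1 + 1 + 0 + 0 + 1 + 0 + 0 + 0 = 3 ≡ 1 (mod 2).
  s_4 = 1 + 1 + 1 + 0 + 0 + 0 + 0 + 0 = 3 ≡ 1 (mod 2).
s = (1, 1, 1, 1)^T — this equals column 15 of H (binary 1111), so error is at position 15.
Correct: flip bit 15 of r = 111110010101000 to get c = 111110010101001.


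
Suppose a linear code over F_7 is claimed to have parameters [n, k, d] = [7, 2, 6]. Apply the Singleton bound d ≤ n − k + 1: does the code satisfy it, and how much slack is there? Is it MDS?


Singleton RHS = n − k + 1 = 6, slack = 0, bound satisfied, MDS.

Singleton bound: d ≤ n − k + 1.
Here n = 7, k = 2, so n − k + 1 = 6.
Given d = 6, check d ≤ 6: YES.
Slack = (n − k + 1) − d = 0.
The code is MDS (slack = 0).
Description: the claimed parameters are [7, 2, 6]_7; such a code would be MDS (meets Singleton bound).


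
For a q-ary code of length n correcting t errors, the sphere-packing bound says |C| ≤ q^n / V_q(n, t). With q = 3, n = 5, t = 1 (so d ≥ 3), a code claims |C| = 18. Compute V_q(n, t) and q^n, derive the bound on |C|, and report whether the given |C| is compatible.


V_q(n, t) = 11, q^n = 243, Hamming bound = 22, |C| = 18 ≤ bound (satisfied).

Step 1: Compute V_q(n, t) = Σ_{j=0}^1 C(n, j) (q−1)^j.
  j = 0: C(5,0)·(2)^0 = 1·1 = 1.
  j = 1: C(5,1)·(2)^1 = 5·2 = 10.
  V_q(n, t) = 1 + 10 = 11.
Step 2: q^n = 3^5 = 243.
Step 3: Hamming bound ⌊q^n / V_q(n,t)⌋ = ⌊243/11⌋ = 22.
Step 4: Compare |C| = 18 to 22: satisfied.
The claimed |C| lies below the Hamming bound.


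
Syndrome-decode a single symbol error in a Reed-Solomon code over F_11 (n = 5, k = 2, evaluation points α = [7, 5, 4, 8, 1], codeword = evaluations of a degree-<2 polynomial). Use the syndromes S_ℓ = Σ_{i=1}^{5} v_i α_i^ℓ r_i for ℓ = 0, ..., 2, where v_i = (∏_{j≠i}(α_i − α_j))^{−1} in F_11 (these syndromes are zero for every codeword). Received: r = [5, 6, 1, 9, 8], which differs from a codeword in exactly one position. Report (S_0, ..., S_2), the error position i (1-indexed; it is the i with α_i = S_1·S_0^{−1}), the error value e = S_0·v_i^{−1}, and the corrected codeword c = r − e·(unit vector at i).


S = (3, 2, 5), error at position 4, error magnitude e = 10, c = [5, 6, 1, 10, 8].

Step 1: column multipliers v_i = (∏_{j≠i}(α_i − α_j))^{−1} mod 11.
  i = 1 (α = 7): (7−5)(7−4)(7−8)(7−1) = 2·3·(−1)·6 = −36 ≡ 8, so v_1 = 8^{−1} = 7 (mod 11).
  i = 2 (α = 5): (5−7)(5−4)(5−8)(5−1) = (−2)·1·(−3)·4 = 24 ≡ 2, so v_2 = 2^{−1} = 6 (mod 11).
  i = 3 (α = 4): (4−7)(4−5)(4−8)(4−1) = (−3)·(−1)·(−4)·3 = −36 ≡ 8, so v_3 = 8^{−1} = 7 (mod 11).
  i = 4 (α = 8): (8−7)(8−5)(8−4)(8−1) = 1·3·4·7 = 84 ≡ 7, so v_4 = 7^{−1} = 8 (mod 11).
  i = 5 (α = 1): (1−7)(1−5)(1−4)(1−8) = (−6)·(−4)·(−3)·(−7) = 504 ≡ 9, so v_5 = 9^{−1} = 5 (mod 11).
  v = [7, 6, 7, 8, 5].
Step 2: syndromes of r = [5, 6, 1, 9, 8] (all sums mod 11).
  S_0 = Σ v_i r_i = 7·5 + 6·6 + 7·1 + 8·9 + 5·8 = 190 ≡ 3.
  S_1 = Σ v_i α_i r_i = 7·7·5 + 6·5·6 + 7·4·1 + 8·8·9 + 5·1·8 = 1069 ≡ 2.
  α_i^2 mod 11 = [5, 3, 5, 9, 1].
  S_2 = Σ v_i α_i^2 r_i = 7·5·5 + 6·3·6 + 7·5·1 + 8·9·9 + 5·1·8 = 1006 ≡ 5.
  S = (3, 2, 5) ≠ 0, so r is not a codeword (an error is present).
Step 3: locate the error. For a single error e at position i, S_ℓ = v_i·e·α_i^ℓ, so α_err = S_1/S_0.
  S_0^{−1} = 3^{−1} = 4 (mod 11), so α_err = 2·4 = 8 ≡ 8 = α_4. Error position i = 4.
  Consistency check: S_2/S_1 = 5·6 = 30 ≡ 8 = α_err ✓ (single-error assumption holds).
Step 4: error magnitude e = S_0/v_4 = S_0·∏_{j≠4}(α_4 − α_j) = 3·7 = 21 ≡ 10 (mod 11).
Step 5: correct position 4: c_4 = r_4 − e = 9 − 10 ≡ 10 (mod 11). Hence c = [5, 6, 1, 10, 8].
  Check: interpolating c through the α_i gives m(x) = 3 + 5·x (degree < 2) with m(α_i) = c_i for every i, so c is indeed a codeword.


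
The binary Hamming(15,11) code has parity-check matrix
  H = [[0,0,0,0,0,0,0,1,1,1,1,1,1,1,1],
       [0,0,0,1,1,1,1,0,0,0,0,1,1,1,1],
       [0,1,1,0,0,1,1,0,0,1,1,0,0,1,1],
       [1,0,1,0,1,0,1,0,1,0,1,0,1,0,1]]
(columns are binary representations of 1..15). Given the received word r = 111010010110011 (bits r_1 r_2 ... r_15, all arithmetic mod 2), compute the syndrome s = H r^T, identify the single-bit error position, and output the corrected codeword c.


s = (1, 1, 0, 1)^T, error position = 13, corrected codeword c = 111010010110111

Compute s = H r^T mod 2 one row at a time:
  s_1 = 1 + 0 + 1 + 1 + 0 + 0 + 1 + 1 = 5 ≡ 1 (mod 2).
  s_2 = 0 + 1 + 0 + 0 + 0 + 0 + 1 + 1 = 3 ≡ 1 (mod 2).
  s_3 = 1 + 1 + 0 + 0 + 1 + 1 + 1 + 1 = 6 ≡ 0 (mod 2).
  s_4 = 1 + 1 + 1 + 0 + 0 + 1 + 0 + 1 = 5 ≡ 1 (mod 2).
s = (1, 1, 0, 1)^T — this equals column 13 of H (binary 1101), so error is at position 13.
Correct: flip bit 13 of r = 111010010110011 to get c = 111010010110111.


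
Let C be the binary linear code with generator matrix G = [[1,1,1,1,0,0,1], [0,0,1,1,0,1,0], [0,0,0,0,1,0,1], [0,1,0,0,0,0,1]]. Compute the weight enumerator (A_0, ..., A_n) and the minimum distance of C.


Weight distribution: A_0 = 1, A_2 = 4, A_3 = 2, A_4 = 3, A_5 = 6. Minimum distance d = 2.

Enumerate all 2^4 = 16 messages m ∈ F_2^4.
For each, compute codeword c = mG in F_2^7, then tally its weight.
  m = 0000 → c = 0000000, weight = 0.
  m = 1000 → c = 1111001, weight = 5.
  m = 0100 → c = 0011010, weight = 3.
  m = 1100 → c = 1100011, weight = 4.
  m = 0010 → c = 0000101, weight = 2.
  m = 1010 → c = 1111100, weight = 5.
  m = 0110 → c = 0011111, weight = 5.
  m = 1110 → c = 1100110, weight = 4.
  m = 0001 → c = 0100001, weight = 2.
  m = 1001 → c = 1011000, weight = 3.
  m = 0101 → c = 0111011, weight = 5.
  m = 1101 → c = 1000010, weight = 2.
  m = 0011 → c = 0100100, weight = 2.
  m = 1011 → c = 1011101, weight = 5.
  m = 0111 → c = 0111110, weight = 5.
  m = 1111 → c = 1000111, weight = 4.
Tally weights:
  weight 0: 1 codewords.
  weight 2: 4 codewords.
  weight 3: 2 codewords.
  weight 4: 3 codewords.
  weight 5: 6 codewords.
Minimum distance d = smallest w > 0 with A_w > 0 = 2.
Sanity: Σ A_w = 16 = 2^4 = 16 ✓.


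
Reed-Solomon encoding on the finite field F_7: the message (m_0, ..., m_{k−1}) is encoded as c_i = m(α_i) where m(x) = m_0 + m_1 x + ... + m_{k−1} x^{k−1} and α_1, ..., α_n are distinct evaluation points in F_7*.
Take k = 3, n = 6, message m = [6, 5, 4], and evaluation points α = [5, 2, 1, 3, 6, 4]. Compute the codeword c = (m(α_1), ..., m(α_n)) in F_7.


c = [5, 4, 1, 1, 5, 6]

Message polynomial: m(x) = 6 + 5·x + 4·x^2 (mod 7).
For each evaluation point α_i, compute m(α_i) mod 7:
  α_1 = 5: Horner steps 4 → 4 → 5, so m(5) = 5.
  α_2 = 2: Horner steps 4 → 6 → 4, so m(2) = 4.
  α_3 = 1: Horner steps 4 → 2 → 1, so m(1) = 1.
  α_4 = 3: Horner steps 4 → 3 → 1, so m(3) = 1.
  α_5 = 6: Horner steps 4 → 1 → 5, so m(6) = 5.
  α_6 = 4: Horner steps 4 → 0 → 6, so m(4) = 6.
Codeword c = [5, 4, 1, 1, 5, 6] ∈ F_7^6.


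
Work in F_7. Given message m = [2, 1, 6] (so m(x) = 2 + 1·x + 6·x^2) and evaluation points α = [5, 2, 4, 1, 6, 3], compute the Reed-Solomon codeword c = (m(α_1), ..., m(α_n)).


c = [3, 0, 4, 2, 0, 3]

Message polynomial: m(x) = 2 + 1·x + 6·x^2 (mod 7).
For each evaluation point α_i, compute m(α_i) mod 7:
  α_1 = 5: Horner steps 6 → 3 → 3, so m(5) = 3.
  α_2 = 2: Horner steps 6 → 6 → 0, so m(2) = 0.
  α_3 = 4: Horner steps 6 → 4 → 4, so m(4) = 4.
  α_4 = 1: Horner steps 6 → 0 → 2, so m(1) = 2.
  α_5 = 6: Horner steps 6 → 2 → 0, so m(6) = 0.
  α_6 = 3: Horner steps 6 → 5 → 3, so m(3) = 3.
Codeword c = [3, 0, 4, 2, 0, 3] ∈ F_7^6.


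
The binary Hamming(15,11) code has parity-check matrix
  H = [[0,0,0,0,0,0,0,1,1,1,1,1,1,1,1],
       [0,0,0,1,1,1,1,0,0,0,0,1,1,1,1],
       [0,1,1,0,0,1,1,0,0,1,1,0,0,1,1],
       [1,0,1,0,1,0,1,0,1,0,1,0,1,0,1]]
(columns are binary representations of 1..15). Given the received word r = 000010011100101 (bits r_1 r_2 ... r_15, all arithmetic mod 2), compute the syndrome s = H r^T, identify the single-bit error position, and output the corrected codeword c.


s = (1, 1, 0, 0)^T, error position = 12, corrected codeword c = 000010011101101

Compute s = H r^T mod 2 one row at a time:
  s_1 = 1 + 1 + 1 + 0 + 0 + 1 + 0 + 1 = 5 ≡ 1 (mod 2).
  s_2 = 0 + 1 + 0 + 0 + 0 + 1 + 0 + 1 = 3 ≡ 1 (mod 2).
  s_3 = 0 + 0 + 0 + 0 + 1 + 0 + 0 + 1 = 2 ≡ 0 (mod 2).
  s_4 = 0 + 0 + 1 + 0 + 1 + 0 + 1 + 1 = 4 ≡ 0 (mod 2).
s = (1, 1, 0, 0)^T — this equals column 12 of H (binary 1100), so error is at position 12.
Correct: flip bit 12 of r = 000010011100101 to get c = 000010011101101.


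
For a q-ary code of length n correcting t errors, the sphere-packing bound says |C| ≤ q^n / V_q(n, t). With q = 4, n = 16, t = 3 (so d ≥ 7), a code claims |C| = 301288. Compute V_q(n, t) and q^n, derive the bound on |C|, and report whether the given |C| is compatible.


V_q(n, t) = 16249, q^n = 4294967296, Hamming bound = 264321, |C| = 301288 > bound (violated).

Step 1: Compute V_q(n, t) = Σ_{j=0}^3 C(n, j) (q−1)^j.
  j = 0: C(16,0)·(3)^0 = 1·1 = 1.
  j = 1: C(16,1)·(3)^1 = 16·3 = 48.
  j = 2: C(16,2)·(3)^2 = 120·9 = 1080.
  j = 3: C(16,3)·(3)^3 = 560·27 = 15120.
  V_q(n, t) = 1 + 48 + 1080 + 15120 = 16249.
Step 2: q^n = 4^16 = 4294967296.
Step 3: Hamming bound ⌊q^n / V_q(n,t)⌋ = ⌊4294967296/16249⌋ = 264321.
Step 4: Compare |C| = 301288 to 264321: violated.
The claimed |C| lies above the Hamming bound, so no 4-ary code of length 16 with d ≥ 7 can have 301288 codewords.


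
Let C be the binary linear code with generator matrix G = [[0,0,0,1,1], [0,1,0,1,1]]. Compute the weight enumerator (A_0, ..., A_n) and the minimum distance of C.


Weight distribution: A_0 = 1, A_1 = 1, A_2 = 1, A_3 = 1. Minimum distance d = 1.

Enumerate all 2^2 = 4 messages m ∈ F_2^2.
For each, compute codeword c = mG in F_2^5, then tally its weight.
  m = 00 → c = 00000, weight = 0.
  m = 10 → c = 00011, weight = 2.
  m = 01 → c = 01011, weight = 3.
  m = 11 → c = 01000, weight = 1.
Tally weights:
  weight 0: 1 codewords.
  weight 1: 1 codewords.
  weight 2: 1 codewords.
  weight 3: 1 codewords.
Minimum distance d = smallest w > 0 with A_w > 0 = 1.
Sanity: Σ A_w = 4 = 2^2 = 4 ✓.


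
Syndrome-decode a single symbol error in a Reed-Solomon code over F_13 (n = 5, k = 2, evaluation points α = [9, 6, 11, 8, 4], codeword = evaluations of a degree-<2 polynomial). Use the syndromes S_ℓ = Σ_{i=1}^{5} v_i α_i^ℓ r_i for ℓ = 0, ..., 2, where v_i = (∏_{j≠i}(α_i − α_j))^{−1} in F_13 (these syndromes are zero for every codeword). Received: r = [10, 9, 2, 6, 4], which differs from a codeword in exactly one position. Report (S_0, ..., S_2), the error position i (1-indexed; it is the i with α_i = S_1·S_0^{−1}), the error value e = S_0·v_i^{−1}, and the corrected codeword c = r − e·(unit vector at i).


S = (4, 6, 9), error at position 4, error magnitude e = 5, c = [10, 9, 2, 1, 4].

Step 1: column multipliers v_i = (∏_{j≠i}(α_i − α_j))^{−1} mod 13.
  i = 1 (α = 9): (9−6)(9−11)(9−8)(9−4) = 3·(−2)·1·5 = −30 ≡ 9, so v_1 = 9^{−1} = 3 (mod 13).
  i = 2 (α = 6): (6−9)(6−11)(6−8)(6−4) = (−3)·(−5)·(−2)·2 = −60 ≡ 5, so v_2 = 5^{−1} = 8 (mod 13).
  i = 3 (α = 11): (11−9)(11−6)(11−8)(11−4) = 2·5·3·7 = 210 ≡ 2, so v_3 = 2^{−1} = 7 (mod 13).
  i = 4 (α = 8): (8−9)(8−6)(8−11)(8−4) = (−1)·2·(−3)·4 = 24 ≡ 11, so v_4 = 11^{−1} = 6 (mod 13).
  i = 5 (α = 4): (4−9)(4−6)(4−11)(4−8) = (−5)·(−2)·(−7)·(−4) = 280 ≡ 7, so v_5 = 7^{−1} = 2 (mod 13).
  v = [3, 8, 7, 6, 2].
Step 2: syndromes of r = [10, 9, 2, 6, 4] (all sums mod 13).
  S_0 = Σ v_i r_i = 3·10 + 8·9 + 7·2 + 6·6 + 2·4 = 160 ≡ 4.
  S_1 = Σ v_i α_i r_i = 3·9·10 + 8·6·9 + 7·11·2 + 6·8·6 + 2·4·4 = 1176 ≡ 6.
  α_i^2 mod 13 = [3, 10, 4, 12, 3].
  S_2 = Σ v_i α_i^2 r_i = 3·3·10 + 8·10·9 + 7·4·2 + 6·12·6 + 2·3·4 = 1322 ≡ 9.
  S = (4, 6, 9) ≠ 0, so r is not a codeword (an error is present).
Step 3: locate the error. For a single error e at position i, S_ℓ = v_i·e·α_i^ℓ, so α_err = S_1/S_0.
  S_0^{−1} = 4^{−1} = 10 (mod 13), so α_err = 6·10 = 60 ≡ 8 = α_4. Error position i = 4.
  Consistency check: S_2/S_1 = 9·11 = 99 ≡ 8 = α_err ✓ (single-error assumption holds).
Step 4: error magnitude e = S_0/v_4 = S_0·∏_{j≠4}(α_4 − α_j) = 4·11 = 44 ≡ 5 (mod 13).
Step 5: correct position 4: c_4 = r_4 − e = 6 − 5 ≡ 1 (mod 13). Hence c = [10, 9, 2, 1, 4].
  Check: interpolating c through the α_i gives m(x) = 7 + 9·x (degree < 2) with m(α_i) = c_i for every i, so c is indeed a codeword.


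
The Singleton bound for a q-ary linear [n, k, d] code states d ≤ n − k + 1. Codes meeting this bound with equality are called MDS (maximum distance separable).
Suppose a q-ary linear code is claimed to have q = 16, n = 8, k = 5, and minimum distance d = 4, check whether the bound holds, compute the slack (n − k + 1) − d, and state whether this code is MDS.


Singleton RHS = n − k + 1 = 4, slack = 0, bound satisfied, MDS.

Singleton bound: d ≤ n − k + 1.
Here n = 8, k = 5, so n − k + 1 = 4.
Given d = 4, check d ≤ 4: YES.
Slack = (n − k + 1) − d = 0.
The code is MDS (slack = 0).
Description: the claimed parameters are [8, 5, 4]_16; such a code would be MDS (meets Singleton bound).


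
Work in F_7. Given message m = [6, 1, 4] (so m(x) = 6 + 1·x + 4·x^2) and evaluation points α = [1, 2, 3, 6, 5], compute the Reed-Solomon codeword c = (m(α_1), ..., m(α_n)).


c = [4, 3, 3, 2, 6]

Message polynomial: m(x) = 6 + 1·x + 4·x^2 (mod 7).
For each evaluation point α_i, compute m(α_i) mod 7:
  α_1 = 1: Horner steps 4 → 5 → 4, so m(1) = 4.
  α_2 = 2: Horner steps 4 → 2 → 3, so m(2) = 3.
  α_3 = 3: Horner steps 4 → 6 → 3, so m(3) = 3.
  α_4 = 6: Horner steps 4 → 4 → 2, so m(6) = 2.
  α_5 = 5: Horner steps 4 → 0 → 6, so m(5) = 6.
Codeword c = [4, 3, 3, 2, 6] ∈ F_7^5.


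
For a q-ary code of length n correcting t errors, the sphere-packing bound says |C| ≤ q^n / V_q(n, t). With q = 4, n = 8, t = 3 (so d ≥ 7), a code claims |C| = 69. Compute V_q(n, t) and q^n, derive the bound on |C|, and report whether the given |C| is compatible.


V_q(n, t) = 1789, q^n = 65536, Hamming bound = 36, |C| = 69 > bound (violated).

Step 1: Compute V_q(n, t) = Σ_{j=0}^3 C(n, j) (q−1)^j.
  j = 0: C(8,0)·(3)^0 = 1·1 = 1.
  j = 1: C(8,1)·(3)^1 = 8·3 = 24.
  j = 2: C(8,2)·(3)^2 = 28·9 = 252.
  j = 3: C(8,3)·(3)^3 = 56·27 = 1512.
  V_q(n, t) = 1 + 24 + 252 + 1512 = 1789.
Step 2: q^n = 4^8 = 65536.
Step 3: Hamming bound ⌊q^n / V_q(n,t)⌋ = ⌊65536/1789⌋ = 36.
Step 4: Compare |C| = 69 to 36: violated.
The claimed |C| lies above the Hamming bound, so no 4-ary code of length 8 with d ≥ 7 can have 69 codewords.


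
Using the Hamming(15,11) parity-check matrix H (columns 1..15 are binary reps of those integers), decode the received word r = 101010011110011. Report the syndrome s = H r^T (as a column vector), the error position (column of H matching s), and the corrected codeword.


s = (0, 1, 1, 0)^T, error position = 6, corrected codeword c = 101011011110011

Compute s = H r^T mod 2 one row at a time:
  s_1 = 1 + 1 + 1 + 1 + 0 + 0 + 1 + 1 = 6 ≡ 0 (mod 2).
  s_2 = 0 + 1 + 0 + 0 + 0 + 0 + 1 + 1 = 3 ≡ 1 (mod 2).
  s_3 = 0 + 1 + 0 + 0 + 1 + 1 + 1 + 1 = 5 ≡ 1 (mod 2).
  s_4 = 1 + 1 + 1 + 0 + 1 + 1 + 0 + 1 = 6 ≡ 0 (mod 2).
s = (0, 1, 1, 0)^T — this equals column 6 of H (binary 0110), so error is at position 6.
Correct: flip bit 6 of r = 101010011110011 to get c = 101011011110011.


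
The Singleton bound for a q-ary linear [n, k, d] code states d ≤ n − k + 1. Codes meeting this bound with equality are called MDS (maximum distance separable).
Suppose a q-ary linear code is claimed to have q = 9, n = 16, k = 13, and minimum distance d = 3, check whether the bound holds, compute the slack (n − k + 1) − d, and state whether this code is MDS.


Singleton RHS = n − k + 1 = 4, slack = 1, bound satisfied, not MDS.

Singleton bound: d ≤ n − k + 1.
Here n = 16, k = 13, so n − k + 1 = 4.
Given d = 3, check d ≤ 4: YES.
Slack = (n − k + 1) − d = 1.
The code is NOT MDS (slack = 1 > 0).
Description: the claimed parameters are [16, 13, 3]_9; such a code would be non-MDS.


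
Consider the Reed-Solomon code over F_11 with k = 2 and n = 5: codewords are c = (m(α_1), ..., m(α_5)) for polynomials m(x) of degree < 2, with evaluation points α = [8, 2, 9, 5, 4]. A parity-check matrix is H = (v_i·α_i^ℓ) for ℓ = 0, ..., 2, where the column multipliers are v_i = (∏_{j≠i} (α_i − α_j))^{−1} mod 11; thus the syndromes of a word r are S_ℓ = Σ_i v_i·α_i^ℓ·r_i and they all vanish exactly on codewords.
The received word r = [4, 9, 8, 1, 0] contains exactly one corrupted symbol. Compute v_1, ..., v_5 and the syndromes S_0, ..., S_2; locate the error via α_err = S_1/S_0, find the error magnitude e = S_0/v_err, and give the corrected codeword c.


S = (10, 2, 7), error at position 3, error magnitude e = 3, c = [4, 9, 5, 1, 0].

Step 1: column multipliers v_i = (∏_{j≠i}(α_i − α_j))^{−1} mod 11.
  i = 1 (α = 8): (8−2)(8−9)(8−5)(8−4) = 6·(−1)·3·4 = −72 ≡ 5, so v_1 = 5^{−1} = 9 (mod 11).
  i = 2 (α = 2): (2−8)(2−9)(2−5)(2−4) = (−6)·(−7)·(−3)·(−2) = 252 ≡ 10, so v_2 = 10^{−1} = 10 (mod 11).
  i = 3 (α = 9): (9−8)(9−2)(9−5)(9−4) = 1·7·4·5 = 140 ≡ 8, so v_3 = 8^{−1} = 7 (mod 11).
  i = 4 (α = 5): (5−8)(5−2)(5−9)(5−4) = (−3)·3·(−4)·1 = 36 ≡ 3, so v_4 = 3^{−1} = 4 (mod 11).
  i = 5 (α = 4): (4−8)(4−2)(4−9)(4−5) = (−4)·2·(−5)·(−1) = −40 ≡ 4, so v_5 = 4^{−1} = 3 (mod 11).
  v = [9, 10, 7, 4, 3].
Step 2: syndromes of r = [4, 9, 8, 1, 0] (all sums mod 11).
  S_0 = Σ v_i r_i = 9·4 + 10·9 + 7·8 + 4·1 + 3·0 = 186 ≡ 10.
  S_1 = Σ v_i α_i r_i = 9·8·4 + 10·2·9 + 7·9·8 + 4·5·1 + 3·4·0 = 992 ≡ 2.
  α_i^2 mod 11 = [9, 4, 4, 3, 5].
  S_2 = Σ v_i α_i^2 r_i = 9·9·4 + 10·4·9 + 7·4·8 + 4·3·1 + 3·5·0 = 920 ≡ 7.
  S = (10, 2, 7) ≠ 0, so r is not a codeword (an error is present).
Step 3: locate the error. For a single error e at position i, S_ℓ = v_i·e·α_i^ℓ, so α_err = S_1/S_0.
  S_0^{−1} = 10^{−1} = 10 (mod 11), so α_err = 2·10 = 20 ≡ 9 = α_3. Error position i = 3.
  Consistency check: S_2/S_1 = 7·6 = 42 ≡ 9 = α_err ✓ (single-error assumption holds).
Step 4: error magnitude e = S_0/v_3 = S_0·∏_{j≠3}(α_3 − α_j) = 10·8 = 80 ≡ 3 (mod 11).
Step 5: correct position 3: c_3 = r_3 − e = 8 − 3 ≡ 5 (mod 11). Hence c = [4, 9, 5, 1, 0].
  Check: interpolating c through the α_i gives m(x) = 7 + 1·x (degree < 2) with m(α_i) = c_i for every i, so c is indeed a codeword.


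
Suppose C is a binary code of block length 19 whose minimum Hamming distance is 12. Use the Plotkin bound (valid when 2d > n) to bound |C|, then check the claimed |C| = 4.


Plotkin bound M ≤ 4; given |C| = 4 ≤ bound (satisfied).

Check applicability: 2d = 24, n = 19.
2d − n = 5 > 0, so Plotkin applies.
Compute d/(2d−n) = 12/5 ≈ 2.4000.
⌊d/(2d−n)⌋ = 2.
Plotkin bound: M ≤ 2·2 = 4.
Given |C| = 4, check: satisfied.
This |C| is at the Plotkin bound.


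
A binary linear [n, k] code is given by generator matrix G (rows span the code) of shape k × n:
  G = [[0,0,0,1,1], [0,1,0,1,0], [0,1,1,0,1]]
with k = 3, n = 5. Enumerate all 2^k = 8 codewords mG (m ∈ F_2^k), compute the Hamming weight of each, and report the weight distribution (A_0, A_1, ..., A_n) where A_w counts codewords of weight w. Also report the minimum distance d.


Weight distribution: A_0 = 1, A_1 = 1, A_2 = 3, A_3 = 3. Minimum distance d = 1.

Enumerate all 2^3 = 8 messages m ∈ F_2^3.
For each, compute codeword c = mG in F_2^5, then tally its weight.
  m = 000 → c = 00000, weight = 0.
  m = 100 → c = 00011, weight = 2.
  m = 010 → c = 01010, weight = 2.
  m = 110 → c = 01001, weight = 2.
  m = 001 → c = 01101, weight = 3.
  m = 101 → c = 01110, weight = 3.
  m = 011 → c = 00111, weight = 3.
  m = 111 → c = 00100, weight = 1.
Tally weights:
  weight 0: 1 codewords.
  weight 1: 1 codewords.
  weight 2: 3 codewords.
  weight 3: 3 codewords.
Minimum distance d = smallest w > 0 with A_w > 0 = 1.
Sanity: Σ A_w = 8 = 2^3 = 8 ✓.


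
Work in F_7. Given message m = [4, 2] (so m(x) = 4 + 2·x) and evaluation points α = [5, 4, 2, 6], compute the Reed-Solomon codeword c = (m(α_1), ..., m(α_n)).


c = [0, 5, 1, 2]

Message polynomial: m(x) = 4 + 2·x (mod 7).
For each evaluation point α_i, compute m(α_i) mod 7:
  α_1 = 5: Horner steps 2 → 0, so m(5) = 0.
  α_2 = 4: Horner steps 2 → 5, so m(4) = 5.
  α_3 = 2: Horner steps 2 → 1, so m(2) = 1.
  α_4 = 6: Horner steps 2 → 2, so m(6) = 2.
Codeword c = [0, 5, 1, 2] ∈ F_7^4.


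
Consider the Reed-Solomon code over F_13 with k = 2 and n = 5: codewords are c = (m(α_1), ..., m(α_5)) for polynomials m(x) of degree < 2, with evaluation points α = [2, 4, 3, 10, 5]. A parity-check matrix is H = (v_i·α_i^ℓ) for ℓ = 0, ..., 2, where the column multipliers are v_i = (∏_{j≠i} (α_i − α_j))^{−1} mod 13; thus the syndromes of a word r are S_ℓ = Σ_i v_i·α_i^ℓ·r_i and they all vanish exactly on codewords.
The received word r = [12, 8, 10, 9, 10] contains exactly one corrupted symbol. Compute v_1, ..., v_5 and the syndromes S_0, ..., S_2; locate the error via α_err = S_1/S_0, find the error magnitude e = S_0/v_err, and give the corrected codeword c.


S = (12, 8, 1), error at position 5, error magnitude e = 4, c = [12, 8, 10, 9, 6].

Step 1: column multipliers v_i = (∏_{j≠i}(α_i − α_j))^{−1} mod 13.
  i = 1 (α = 2): (2−4)(2−3)(2−10)(2−5) = (−2)·(−1)·(−8)·(−3) = 48 ≡ 9, so v_1 = 9^{−1} = 3 (mod 13).
  i = 2 (α = 4): (4−2)(4−3)(4−10)(4−5) = 2·1·(−6)·(−1) = 12 ≡ 12, so v_2 = 12^{−1} = 12 (mod 13).
  i = 3 (α = 3): (3−2)(3−4)(3−10)(3−5) = 1·(−1)·(−7)·(−2) = −14 ≡ 12, so v_3 = 12^{−1} = 12 (mod 13).
  i = 4 (α = 10): (10−2)(10−4)(10−3)(10−5) = 8·6·7·5 = 1680 ≡ 3, so v_4 = 3^{−1} = 9 (mod 13).
  i = 5 (α = 5): (5−2)(5−4)(5−3)(5−10) = 3·1·2·(−5) = −30 ≡ 9, so v_5 = 9^{−1} = 3 (mod 13).
  v = [3, 12, 12, 9, 3].
Step 2: syndromes of r = [12, 8, 10, 9, 10] (all sums mod 13).
  S_0 = Σ v_i r_i = 3·12 + 12·8 + 12·10 + 9·9 + 3·10 = 363 ≡ 12.
  S_1 = Σ v_i α_i r_i = 3·2·12 + 12·4·8 + 12·3·10 + 9·10·9 + 3·5·10 = 1776 ≡ 8.
  α_i^2 mod 13 = [4, 3, 9, 9, 12].
  S_2 = Σ v_i α_i^2 r_i = 3·4·12 + 12·3·8 + 12·9·10 + 9·9·9 + 3·12·10 = 2601 ≡ 1.
  S = (12, 8, 1) ≠ 0, so r is not a codeword (an error is present).
Step 3: locate the error. For a single error e at position i, S_ℓ = v_i·e·α_i^ℓ, so α_err = S_1/S_0.
  S_0^{−1} = 12^{−1} = 12 (mod 13), so α_err = 8·12 = 96 ≡ 5 = α_5. Error position i = 5.
  Consistency check: S_2/S_1 = 1·5 = 5 ≡ 5 = α_err ✓ (single-error assumption holds).
Step 4: error magnitude e = S_0/v_5 = S_0·∏_{j≠5}(α_5 − α_j) = 12·9 = 108 ≡ 4 (mod 13).
Step 5: correct position 5: c_5 = r_5 − e = 10 − 4 ≡ 6 (mod 13). Hence c = [12, 8, 10, 9, 6].
  Check: interpolating c through the α_i gives m(x) = 3 + 11·x (degree < 2) with m(α_i) = c_i for every i, so c is indeed a codeword.


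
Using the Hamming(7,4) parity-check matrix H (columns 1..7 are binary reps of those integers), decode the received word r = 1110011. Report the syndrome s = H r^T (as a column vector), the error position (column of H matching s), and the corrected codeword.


s = (0, 0, 1)^T, error position = 1, corrected codeword c = 0110011

Compute s = H r^T mod 2 one row at a time:
  s_1 = 0 + 0 + 1 + 1 = 2 ≡ 0 (mod 2).
  s_2 = 1 + 1 + 1 + 1 = 4 ≡ 0 (mod 2).
  s_3 = 1 + 1 + 0 + 1 = 3 ≡ 1 (mod 2).
s = (0, 0, 1)^T — this equals column 1 of H (binary 001), so error is at position 1.
Correct: flip bit 1 of r = 1110011 to get c = 0110011.


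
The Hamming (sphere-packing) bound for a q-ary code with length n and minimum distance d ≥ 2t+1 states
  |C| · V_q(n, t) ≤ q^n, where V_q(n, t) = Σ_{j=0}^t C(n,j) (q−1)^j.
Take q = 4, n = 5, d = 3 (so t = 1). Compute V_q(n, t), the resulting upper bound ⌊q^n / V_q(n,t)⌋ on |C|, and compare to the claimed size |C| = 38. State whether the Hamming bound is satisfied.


V_q(n, t) = 16, q^n = 1024, Hamming bound = 64, |C| = 38 ≤ bound (satisfied).

Step 1: Compute V_q(n, t) = Σ_{j=0}^1 C(n, j) (q−1)^j.
  j = 0: C(5,0)·(3)^0 = 1·1 = 1.
  j = 1: C(5,1)·(3)^1 = 5·3 = 15.
  V_q(n, t) = 1 + 15 = 16.
Step 2: q^n = 4^5 = 1024.
Step 3: Hamming bound ⌊q^n / V_q(n,t)⌋ = ⌊1024/16⌋ = 64.
Step 4: Compare |C| = 38 to 64: satisfied.
The claimed |C| lies below the Hamming bound.


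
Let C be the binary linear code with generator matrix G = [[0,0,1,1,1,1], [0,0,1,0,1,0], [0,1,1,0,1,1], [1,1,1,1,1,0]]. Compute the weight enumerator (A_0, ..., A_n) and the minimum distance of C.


Weight distribution: A_0 = 1, A_1 = 1, A_2 = 4, A_3 = 4, A_4 = 3, A_5 = 3. Minimum distance d = 1.

Enumerate all 2^4 = 16 messages m ∈ F_2^4.
For each, compute codeword c = mG in F_2^6, then tally its weight.
  m = 0000 → c = 000000, weight = 0.
  m = 1000 → c = 001111, weight = 4.
  m = 0100 → c = 001010, weight = 2.
  m = 1100 → c = 000101, weight = 2.
  m = 0010 → c = 011011, weight = 4.
  m = 1010 → c = 010100, weight = 2.
  m = 0110 → c = 010001, weight = 2.
  m = 1110 → c = 011110, weight = 4.
  m = 0001 → c = 111110, weight = 5.
  m = 1001 → c = 110001, weight = 3.
  m = 0101 → c = 110100, weight = 3.
  m = 1101 → c = 111011, weight = 5.
  m = 0011 → c = 100101, weight = 3.
  m = 1011 → c = 101010, weight = 3.
  m = 0111 → c = 101111, weight = 5.
  m = 1111 → c = 100000, weight = 1.
Tally weights:
  weight 0: 1 codewords.
  weight 1: 1 codewords.
  weight 2: 4 codewords.
  weight 3: 4 codewords.
  weight 4: 3 codewords.
  weight 5: 3 codewords.
Minimum distance d = smallest w > 0 with A_w > 0 = 1.
Sanity: Σ A_w = 16 = 2^4 = 16 ✓.


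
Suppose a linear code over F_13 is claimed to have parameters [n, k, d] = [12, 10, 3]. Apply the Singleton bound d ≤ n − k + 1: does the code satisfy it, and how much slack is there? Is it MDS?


Singleton RHS = n − k + 1 = 3, slack = 0, bound satisfied, MDS.

Singleton bound: d ≤ n − k + 1.
Here n = 12, k = 10, so n − k + 1 = 3.
Given d = 3, check d ≤ 3: YES.
Slack = (n − k + 1) − d = 0.
The code is MDS (slack = 0).
Description: the claimed parameters are [12, 10, 3]_13; such a code would be MDS (meets Singleton bound).


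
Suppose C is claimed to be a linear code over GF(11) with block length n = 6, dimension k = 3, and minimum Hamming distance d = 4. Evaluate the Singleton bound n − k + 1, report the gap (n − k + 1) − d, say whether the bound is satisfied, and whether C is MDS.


Singleton RHS = n − k + 1 = 4, slack = 0, bound satisfied, MDS.

Singleton bound: d ≤ n − k + 1.
Here n = 6, k = 3, so n − k + 1 = 4.
Given d = 4, check d ≤ 4: YES.
Slack = (n − k + 1) − d = 0.
The code is MDS (slack = 0).
Description: the claimed parameters are [6, 3, 4]_11; such a code would be MDS (meets Singleton bound).


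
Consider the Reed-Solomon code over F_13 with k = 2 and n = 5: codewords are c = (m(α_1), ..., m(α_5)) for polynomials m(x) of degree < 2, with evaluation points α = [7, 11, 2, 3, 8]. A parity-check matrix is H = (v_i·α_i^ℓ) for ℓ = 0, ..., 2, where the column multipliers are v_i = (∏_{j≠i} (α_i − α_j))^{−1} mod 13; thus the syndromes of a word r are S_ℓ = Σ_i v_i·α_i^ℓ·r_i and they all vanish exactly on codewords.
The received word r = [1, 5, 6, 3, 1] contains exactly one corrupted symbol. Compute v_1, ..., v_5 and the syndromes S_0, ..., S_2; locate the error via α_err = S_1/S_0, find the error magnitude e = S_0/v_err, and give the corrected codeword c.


S = (5, 9, 11), error at position 1, error magnitude e = 10, c = [4, 5, 6, 3, 1].

Step 1: column multipliers v_i = (∏_{j≠i}(α_i − α_j))^{−1} mod 13.
  i = 1 (α = 7): (7−11)(7−2)(7−3)(7−8) = (−4)·5·4·(−1) = 80 ≡ 2, so v_1 = 2^{−1} = 7 (mod 13).
  i = 2 (α = 11): (11−7)(11−2)(11−3)(11−8) = 4·9·8·3 = 864 ≡ 6, so v_2 = 6^{−1} = 11 (mod 13).
  i = 3 (α = 2): (2−7)(2−11)(2−3)(2−8) = (−5)·(−9)·(−1)·(−6) = 270 ≡ 10, so v_3 = 10^{−1} = 4 (mod 13).
  i = 4 (α = 3): (3−7)(3−11)(3−2)(3−8) = (−4)·(−8)·1·(−5) = −160 ≡ 9, so v_4 = 9^{−1} = 3 (mod 13).
  i = 5 (α = 8): (8−7)(8−11)(8−2)(8−3) = 1·(−3)·6·5 = −90 ≡ 1, so v_5 = 1^{−1} = 1 (mod 13).
  v = [7, 11, 4, 3, 1].
Step 2: syndromes of r = [1, 5, 6, 3, 1] (all sums mod 13).
  S_0 = Σ v_i r_i = 7·1 + 11·5 + 4·6 + 3·3 + 1·1 = 96 ≡ 5.
  S_1 = Σ v_i α_i r_i = 7·7·1 + 11·11·5 + 4·2·6 + 3·3·3 + 1·8·1 = 737 ≡ 9.
  α_i^2 mod 13 = [10, 4, 4, 9, 12].
  S_2 = Σ v_i α_i^2 r_i = 7·10·1 + 11·4·5 + 4·4·6 + 3·9·3 + 1·12·1 = 479 ≡ 11.
  S = (5, 9, 11) ≠ 0, so r is not a codeword (an error is present).
Step 3: locate the error. For a single error e at position i, S_ℓ = v_i·e·α_i^ℓ, so α_err = S_1/S_0.
  S_0^{−1} = 5^{−1} = 8 (mod 13), so α_err = 9·8 = 72 ≡ 7 = α_1. Error position i = 1.
  Consistency check: S_2/S_1 = 11·3 = 33 ≡ 7 = α_err ✓ (single-error assumption holds).
Step 4: error magnitude e = S_0/v_1 = S_0·∏_{j≠1}(α_1 − α_j) = 5·2 = 10 ≡ 10 (mod 13).
Step 5: correct position 1: c_1 = r_1 − e = 1 − 10 ≡ 4 (mod 13). Hence c = [4, 5, 6, 3, 1].
  Check: interpolating c through the α_i gives m(x) = 12 + 10·x (degree < 2) with m(α_i) = c_i for every i, so c is indeed a codeword.


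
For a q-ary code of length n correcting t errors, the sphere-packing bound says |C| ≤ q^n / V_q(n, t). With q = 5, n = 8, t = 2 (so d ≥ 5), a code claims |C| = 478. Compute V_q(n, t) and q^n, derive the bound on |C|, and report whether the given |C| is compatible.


V_q(n, t) = 481, q^n = 390625, Hamming bound = 812, |C| = 478 ≤ bound (satisfied).

Step 1: Compute V_q(n, t) = Σ_{j=0}^2 C(n, j) (q−1)^j.
  j = 0: C(8,0)·(4)^0 = 1·1 = 1.
  j = 1: C(8,1)·(4)^1 = 8·4 = 32.
  j = 2: C(8,2)·(4)^2 = 28·16 = 448.
  V_q(n, t) = 1 + 32 + 448 = 481.
Step 2: q^n = 5^8 = 390625.
Step 3: Hamming bound ⌊q^n / V_q(n,t)⌋ = ⌊390625/481⌋ = 812.
Step 4: Compare |C| = 478 to 812: satisfied.
The claimed |C| lies below the Hamming bound.


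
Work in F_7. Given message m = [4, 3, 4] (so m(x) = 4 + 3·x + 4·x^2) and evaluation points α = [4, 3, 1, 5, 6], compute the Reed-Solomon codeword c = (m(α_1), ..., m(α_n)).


c = [3, 0, 4, 0, 5]

Message polynomial: m(x) = 4 + 3·x + 4·x^2 (mod 7).
For each evaluation point α_i, compute m(α_i) mod 7:
  α_1 = 4: Horner steps 4 → 5 → 3, so m(4) = 3.
  α_2 = 3: Horner steps 4 → 1 → 0, so m(3) = 0.
  α_3 = 1: Horner steps 4 → 0 → 4, so m(1) = 4.
  α_4 = 5: Horner steps 4 → 2 → 0, so m(5) = 0.
  α_5 = 6: Horner steps 4 → 6 → 5, so m(6) = 5.
Codeword c = [3, 0, 4, 0, 5] ∈ F_7^5.


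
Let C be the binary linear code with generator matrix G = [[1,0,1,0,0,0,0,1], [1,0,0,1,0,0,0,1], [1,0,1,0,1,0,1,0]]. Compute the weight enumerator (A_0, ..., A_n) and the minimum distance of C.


Weight distribution: A_0 = 1, A_2 = 1, A_3 = 3, A_4 = 2, A_5 = 1. Minimum distance d = 2.

Enumerate all 2^3 = 8 messages m ∈ F_2^3.
For each, compute codeword c = mG in F_2^8, then tally its weight.
  m = 000 → c = 00000000, weight = 0.
  m = 100 → c = 10100001, weight = 3.
  m = 010 → c = 10010001, weight = 3.
  m = 110 → c = 00110000, weight = 2.
  m = 001 → c = 10101010, weight = 4.
  m = 101 → c = 00001011, weight = 3.
  m = 011 → c = 00111011, weight = 5.
  m = 111 → c = 10011010, weight = 4.
Tally weights:
  weight 0: 1 codewords.
  weight 2: 1 codewords.
  weight 3: 3 codewords.
  weight 4: 2 codewords.
  weight 5: 1 codewords.
Minimum distance d = smallest w > 0 with A_w > 0 = 2.
Sanity: Σ A_w = 8 = 2^3 = 8 ✓.


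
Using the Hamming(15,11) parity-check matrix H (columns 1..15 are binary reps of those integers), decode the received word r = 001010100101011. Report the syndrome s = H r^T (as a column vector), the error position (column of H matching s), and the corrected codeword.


s = (0, 1, 1, 0)^T, error position = 6, corrected codeword c = 001011100101011

Compute s = H r^T mod 2 one row at a time:
  s_1 = 0 + 0 + 1 + 0 + 1 + 0 + 1 + 1 = 4 ≡ 0 (mod 2).
  s_2 = 0 + 1 + 0 + 1 + 1 + 0 + 1 + 1 = 5 ≡ 1 (mod 2).
  s_3 = 0 + 1 + 0 + 1 + 1 + 0 + 1 + 1 = 5 ≡ 1 (mod 2).
  s_4 = 0 + 1 + 1 + 1 + 0 + 0 + 0 + 1 = 4 ≡ 0 (mod 2).
s = (0, 1, 1, 0)^T — this equals column 6 of H (binary 0110), so error is at position 6.
Correct: flip bit 6 of r = 001010100101011 to get c = 001011100101011.


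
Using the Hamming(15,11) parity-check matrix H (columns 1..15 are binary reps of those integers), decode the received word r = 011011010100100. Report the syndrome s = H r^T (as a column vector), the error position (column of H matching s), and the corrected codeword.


s = (1, 1, 0, 1)^T, error position = 13, corrected codeword c = 011011010100000

Compute s = H r^T mod 2 one row at a time:
  s_1 = 1 + 0 + 1 + 0 + 0 + 1 + 0 + 0 = 3 ≡ 1 (mod 2).
  s_2 = 0 + 1 + 1 + 0 + 0 + 1 + 0 + 0 = 3 ≡ 1 (mod 2).
  s_3 = 1 + 1 + 1 + 0 + 1 + 0 + 0 + 0 = 4 ≡ 0 (mod 2).
  s_4 = 0 + 1 + 1 + 0 + 0 + 0 + 1 + 0 = 3 ≡ 1 (mod 2).
s = (1, 1, 0, 1)^T — this equals column 13 of H (binary 1101), so error is at position 13.
Correct: flip bit 13 of r = 011011010100100 to get c = 011011010100000.


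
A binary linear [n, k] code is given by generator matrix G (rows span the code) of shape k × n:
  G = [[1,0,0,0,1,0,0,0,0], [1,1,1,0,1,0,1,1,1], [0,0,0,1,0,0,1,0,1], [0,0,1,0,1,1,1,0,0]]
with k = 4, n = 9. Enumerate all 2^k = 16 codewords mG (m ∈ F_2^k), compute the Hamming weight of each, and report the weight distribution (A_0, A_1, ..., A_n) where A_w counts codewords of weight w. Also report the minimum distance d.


Weight distribution: A_0 = 1, A_2 = 1, A_3 = 1, A_4 = 3, A_5 = 6, A_6 = 3, A_7 = 1. Minimum distance d = 2.

Enumerate all 2^4 = 16 messages m ∈ F_2^4.
For each, compute codeword c = mG in F_2^9, then tally its weight.
  m = 0000 → c = 000000000, weight = 0.
  m = 1000 → c = 100010000, weight = 2.
  m = 0100 → c = 111010111, weight = 7.
  m = 1100 → c = 011000111, weight = 5.
  m = 0010 → c = 000100101, weight = 3.
  m = 1010 → c = 100110101, weight = 5.
  m = 0110 → c = 111110010, weight = 6.
  m = 1110 → c = 011100010, weight = 4.
  m = 0001 → c = 001011100, weight = 4.
  m = 1001 → c = 101001100, weight = 4.
  m = 0101 → c = 110001011, weight = 5.
  m = 1101 → c = 010011011, weight = 5.
  m = 0011 → c = 001111001, weight = 5.
  m = 1011 → c = 101101001, weight = 5.
  m = 0111 → c = 110101110, weight = 6.
  m = 1111 → c = 010111110, weight = 6.
Tally weights:
  weight 0: 1 codewords.
  weight 2: 1 codewords.
  weight 3: 1 codewords.
  weight 4: 3 codewords.
  weight 5: 6 codewords.
  weight 6: 3 codewords.
  weight 7: 1 codewords.
Minimum distance d = smallest w > 0 with A_w > 0 = 2.
Sanity: Σ A_w = 16 = 2^4 = 16 ✓.


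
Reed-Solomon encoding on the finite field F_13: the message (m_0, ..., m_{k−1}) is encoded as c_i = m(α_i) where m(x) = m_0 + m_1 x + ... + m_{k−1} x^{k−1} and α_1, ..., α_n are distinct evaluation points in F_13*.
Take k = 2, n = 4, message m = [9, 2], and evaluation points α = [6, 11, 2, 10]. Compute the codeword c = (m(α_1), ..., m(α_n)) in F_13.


c = [8, 5, 0, 3]

Message polynomial: m(x) = 9 + 2·x (mod 13).
For each evaluation point α_i, compute m(α_i) mod 13:
  α_1 = 6: Horner steps 2 → 8, so m(6) = 8.
  α_2 = 11: Horner steps 2 → 5, so m(11) = 5.
  α_3 = 2: Horner steps 2 → 0, so m(2) = 0.
  α_4 = 10: Horner steps 2 → 3, so m(10) = 3.
Codeword c = [8, 5, 0, 3] ∈ F_13^4.


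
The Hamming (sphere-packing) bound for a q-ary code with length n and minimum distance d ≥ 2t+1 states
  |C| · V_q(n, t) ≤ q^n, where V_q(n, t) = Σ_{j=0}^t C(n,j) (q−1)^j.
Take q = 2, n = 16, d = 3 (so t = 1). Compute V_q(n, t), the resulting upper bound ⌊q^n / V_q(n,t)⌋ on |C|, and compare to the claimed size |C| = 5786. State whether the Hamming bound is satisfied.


V_q(n, t) = 17, q^n = 65536, Hamming bound = 3855, |C| = 5786 > bound (violated).

Step 1: Compute V_q(n, t) = Σ_{j=0}^1 C(n, j) (q−1)^j.
  j = 0: C(16,0)·(1)^0 = 1·1 = 1.
  j = 1: C(16,1)·(1)^1 = 16·1 = 16.
  V_q(n, t) = 1 + 16 = 17.
Step 2: q^n = 2^16 = 65536.
Step 3: Hamming bound ⌊q^n / V_q(n,t)⌋ = ⌊65536/17⌋ = 3855.
Step 4: Compare |C| = 5786 to 3855: violated.
The claimed |C| lies above the Hamming bound, so no 2-ary code of length 16 with d ≥ 3 can have 5786 codewords.


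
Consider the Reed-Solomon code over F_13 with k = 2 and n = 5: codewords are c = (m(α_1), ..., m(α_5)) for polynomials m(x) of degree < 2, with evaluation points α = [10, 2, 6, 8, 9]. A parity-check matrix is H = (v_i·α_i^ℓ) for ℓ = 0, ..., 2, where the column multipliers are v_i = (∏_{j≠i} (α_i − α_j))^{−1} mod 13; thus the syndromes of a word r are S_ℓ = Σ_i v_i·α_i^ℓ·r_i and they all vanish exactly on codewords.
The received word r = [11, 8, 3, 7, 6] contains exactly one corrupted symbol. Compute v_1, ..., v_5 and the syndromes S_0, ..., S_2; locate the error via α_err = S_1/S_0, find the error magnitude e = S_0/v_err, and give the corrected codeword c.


S = (2, 5, 6), error at position 5, error magnitude e = 10, c = [11, 8, 3, 7, 9].

Step 1: column multipliers v_i = (∏_{j≠i}(α_i − α_j))^{−1} mod 13.
  i = 1 (α = 10): (10−2)(10−6)(10−8)(10−9) = 8·4·2·1 = 64 ≡ 12, so v_1 = 12^{−1} = 12 (mod 13).
  i = 2 (α = 2): (2−10)(2−6)(2−8)(2−9) = (−8)·(−4)·(−6)·(−7) = 1344 ≡ 5, so v_2 = 5^{−1} = 8 (mod 13).
  i = 3 (α = 6): (6−10)(6−2)(6−8)(6−9) = (−4)·4·(−2)·(−3) = −96 ≡ 8, so v_3 = 8^{−1} = 5 (mod 13).
  i = 4 (α = 8): (8−10)(8−2)(8−6)(8−9) = (−2)·6·2·(−1) = 24 ≡ 11, so v_4 = 11^{−1} = 6 (mod 13).
  i = 5 (α = 9): (9−10)(9−2)(9−6)(9−8) = (−1)·7·3·1 = −21 ≡ 5, so v_5 = 5^{−1} = 8 (mod 13).
  v = [12, 8, 5, 6, 8].
Step 2: syndromes of r = [11, 8, 3, 7, 6] (all sums mod 13).
  S_0 = Σ v_i r_i = 12·11 + 8·8 + 5·3 + 6·7 + 8·6 = 301 ≡ 2.
  S_1 = Σ v_i α_i r_i = 12·10·11 + 8·2·8 + 5·6·3 + 6·8·7 + 8·9·6 = 2306 ≡ 5.
  α_i^2 mod 13 = [9, 4, 10, 12, 3].
  S_2 = Σ v_i α_i^2 r_i = 12·9·11 + 8·4·8 + 5·10·3 + 6·12·7 + 8·3·6 = 2242 ≡ 6.
  S = (2, 5, 6) ≠ 0, so r is not a codeword (an error is present).
Step 3: locate the error. For a single error e at position i, S_ℓ = v_i·e·α_i^ℓ, so α_err = S_1/S_0.
  S_0^{−1} = 2^{−1} = 7 (mod 13), so α_err = 5·7 = 35 ≡ 9 = α_5. Error position i = 5.
  Consistency check: S_2/S_1 = 6·8 = 48 ≡ 9 = α_err ✓ (single-error assumption holds).
Step 4: error magnitude e = S_0/v_5 = S_0·∏_{j≠5}(α_5 − α_j) = 2·5 = 10 ≡ 10 (mod 13).
Step 5: correct position 5: c_5 = r_5 − e = 6 − 10 ≡ 9 (mod 13). Hence c = [11, 8, 3, 7, 9].
  Check: interpolating c through the α_i gives m(x) = 4 + 2·x (degree < 2) with m(α_i) = c_i for every i, so c is indeed a codeword.


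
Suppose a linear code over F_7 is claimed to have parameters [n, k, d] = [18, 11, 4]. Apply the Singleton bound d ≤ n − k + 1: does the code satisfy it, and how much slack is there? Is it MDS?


Singleton RHS = n − k + 1 = 8, slack = 4, bound satisfied, not MDS.

Singleton bound: d ≤ n − k + 1.
Here n = 18, k = 11, so n − k + 1 = 8.
Given d = 4, check d ≤ 8: YES.
Slack = (n − k + 1) − d = 4.
The code is NOT MDS (slack = 4 > 0).
Description: the claimed parameters are [18, 11, 4]_7; such a code would be non-MDS.
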